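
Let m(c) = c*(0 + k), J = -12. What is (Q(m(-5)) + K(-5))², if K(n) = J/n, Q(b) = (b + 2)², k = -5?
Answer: 13373649/25 ≈ 5.3495e+5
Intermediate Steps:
m(c) = -5*c (m(c) = c*(0 - 5) = c*(-5) = -5*c)
Q(b) = (2 + b)²
K(n) = -12/n
(Q(m(-5)) + K(-5))² = ((2 - 5*(-5))² - 12/(-5))² = ((2 + 25)² - 12*(-⅕))² = (27² + 12/5)² = (729 + 12/5)² = (3657/5)² = 13373649/25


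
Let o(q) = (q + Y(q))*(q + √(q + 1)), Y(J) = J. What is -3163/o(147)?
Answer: -3163/42922 + 3163*√37/3154767 ≈ -0.067593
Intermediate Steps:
o(q) = 2*q*(q + √(1 + q)) (o(q) = (q + q)*(q + √(q + 1)) = (2*q)*(q + √(1 + q)) = 2*q*(q + √(1 + q)))
-3163/o(147) = -3163*1/(294*(147 + √(1 + 147))) = -3163*1/(294*(147 + √148)) = -3163*1/(294*(147 + 2*√37)) = -3163/(43218 + 588*√37)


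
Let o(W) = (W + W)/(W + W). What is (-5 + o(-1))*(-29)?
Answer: 116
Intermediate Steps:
o(W) = 1 (o(W) = (2*W)/((2*W)) = (2*W)*(1/(2*W)) = 1)
(-5 + o(-1))*(-29) = (-5 + 1)*(-29) = -4*(-29) = 116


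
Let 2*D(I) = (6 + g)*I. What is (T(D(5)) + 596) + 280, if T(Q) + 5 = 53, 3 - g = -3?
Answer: 924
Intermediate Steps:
g = 6 (g = 3 - 1*(-3) = 3 + 3 = 6)
D(I) = 6*I (D(I) = ((6 + 6)*I)/2 = (12*I)/2 = 6*I)
T(Q) = 48 (T(Q) = -5 + 53 = 48)
(T(D(5)) + 596) + 280 = (48 + 596) + 280 = 644 + 280 = 924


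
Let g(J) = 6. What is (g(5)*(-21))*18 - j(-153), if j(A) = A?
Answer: -2115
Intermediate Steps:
(g(5)*(-21))*18 - j(-153) = (6*(-21))*18 - 1*(-153) = -126*18 + 153 = -2268 + 153 = -2115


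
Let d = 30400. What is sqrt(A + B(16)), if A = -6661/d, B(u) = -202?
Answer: I*sqrt(116801759)/760 ≈ 14.22*I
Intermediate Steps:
A = -6661/30400 ≈ -0.21911
sqrt(A + B(16)) = sqrt(-6661/30400 - 202) = sqrt(-6147461/30400) = I*sqrt(116801759)/760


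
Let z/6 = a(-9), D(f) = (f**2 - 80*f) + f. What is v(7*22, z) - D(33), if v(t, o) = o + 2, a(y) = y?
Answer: 1466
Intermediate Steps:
D(f) = f**2 - 79*f
z = -54 (z = 6*(-9) = -54)
v(t, o) = 2 + o
v(7*22, z) - D(33) = (2 - 54) - 33*(-79 + 33) = -52 - 33*(-46) = -52 - 1*(-1518) = -52 + 1518 = 1466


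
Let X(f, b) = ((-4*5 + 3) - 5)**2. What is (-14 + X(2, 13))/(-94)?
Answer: -5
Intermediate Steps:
X(f, b) = 484 (X(f, b) = ((-20 + 3) - 5)**2 = (-17 - 5)**2 = (-22)**2 = 484)
(-14 + X(2, 13))/(-94) = (-14 + 484)/(-94) = -1/94*470 = -5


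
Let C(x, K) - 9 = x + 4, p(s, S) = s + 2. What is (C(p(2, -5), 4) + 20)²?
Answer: 1369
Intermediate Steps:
p(s, S) = 2 + s
C(x, K) = 13 + x (C(x, K) = 9 + (x + 4) = 9 + (4 + x) = 13 + x)
(C(p(2, -5), 4) + 20)² = ((13 + (2 + 2)) + 20)² = ((13 + 4) + 20)² = (17 + 20)² = 37² = 1369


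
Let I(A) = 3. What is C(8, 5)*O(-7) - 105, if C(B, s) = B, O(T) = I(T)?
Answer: -81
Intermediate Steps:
O(T) = 3
C(8, 5)*O(-7) - 105 = 8*3 - 105 = 24 - 105 = -81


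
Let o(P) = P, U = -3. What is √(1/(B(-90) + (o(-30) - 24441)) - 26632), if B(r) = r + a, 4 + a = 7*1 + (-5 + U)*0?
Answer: I*√16061635758606/24558 ≈ 163.19*I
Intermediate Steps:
a = 3 (a = -4 + (7*1 + (-5 - 3)*0) = -4 + (7 - 8*0) = -4 + (7 + 0) = -4 + 7 = 3)
B(r) = 3 + r (B(r) = r + 3 = 3 + r)
√(1/(B(-90) + (o(-30) - 24441)) - 26632) = √(1/((3 - 90) + (-30 - 24441)) - 26632) = √(1/(-87 - 24471) - 26632) = √(1/(-24558) - 26632) = √(-1/24558 - 26632) = √(-654028657/24558) = I*√16061635758606/24558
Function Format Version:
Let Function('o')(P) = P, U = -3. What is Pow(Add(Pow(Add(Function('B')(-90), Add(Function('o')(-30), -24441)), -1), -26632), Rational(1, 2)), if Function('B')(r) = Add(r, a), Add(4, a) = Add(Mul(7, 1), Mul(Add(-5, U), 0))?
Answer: Mul(Rational(1, 24558), I, Pow(16061635758606, Rational(1, 2))) ≈ Mul(163.19, I)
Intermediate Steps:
a = 3 (a = Add(-4, Add(Mul(7, 1), Mul(Add(-5, -3), 0))) = Add(-4, Add(7, Mul(-8, 0))) = Add(-4, Add(7, 0)) = Add(-4, 7) = 3)
Function('B')(r) = Add(3, r) (Function('B')(r) = Add(r, 3) = Add(3, r))
Pow(Add(Pow(Add(Function('B')(-90), Add(Function('o')(-30), -24441)), -1), -26632), Rational(1, 2)) = Pow(Add(Pow(Add(Add(3, -90), Add(-30, -24441)), -1), -26632), Rational(1, 2)) = Pow(Add(Pow(Add(-87, -24471), -1), -26632), Rational(1, 2)) = Pow(Add(Pow(-24558, -1), -26632), Rational(1, 2)) = Pow(Add(Rational(-1, 24558), -26632), Rational(1, 2)) = Pow(Rational(-654028657, 24558), Rational(1, 2)) = Mul(Rational(1, 24558), I, Pow(16061635758606, Rational(1, 2)))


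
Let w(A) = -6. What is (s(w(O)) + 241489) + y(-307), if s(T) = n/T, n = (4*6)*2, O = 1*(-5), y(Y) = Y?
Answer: 241174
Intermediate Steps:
O = -5
n = 48 (n = 24*2 = 48)
s(T) = 48/T
(s(w(O)) + 241489) + y(-307) = (48/(-6) + 241489) - 307 = (48*(-1/6) + 241489) - 307 = (-8 + 241489) - 307 = 241481 - 307 = 241174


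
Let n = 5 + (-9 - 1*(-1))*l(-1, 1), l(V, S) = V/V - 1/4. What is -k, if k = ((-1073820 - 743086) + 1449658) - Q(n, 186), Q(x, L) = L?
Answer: 367434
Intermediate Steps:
l(V, S) = ¾ (l(V, S) = 1 - 1*¼ = 1 - ¼ = ¾)
n = -1 (n = 5 + (-9 - 1*(-1))*(¾) = 5 + (-9 + 1)*(¾) = 5 - 8*¾ = 5 - 6 = -1)
k = -367434 (k = ((-1073820 - 743086) + 1449658) - 1*186 = (-1816906 + 1449658) - 186 = -367248 - 186 = -367434)
-k = -1*(-367434) = 367434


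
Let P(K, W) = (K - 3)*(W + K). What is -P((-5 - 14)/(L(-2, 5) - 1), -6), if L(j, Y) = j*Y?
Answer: -658/121 ≈ -5.4380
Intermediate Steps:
L(j, Y) = Y*j
P(K, W) = (-3 + K)*(K + W)
-P((-5 - 14)/(L(-2, 5) - 1), -6) = -(((-5 - 14)/(5*(-2) - 1))² - 3*(-5 - 14)/(5*(-2) - 1) - 3*(-6) + ((-5 - 14)/(5*(-2) - 1))*(-6)) = -((-19/(-10 - 1))² - (-57)/(-10 - 1) + 18 - 19/(-10 - 1)*(-6)) = -((-19/(-11))² - (-57)/(-11) + 18 - 19/(-11)*(-6)) = -((-19*(-1/11))² - (-57)*(-1)/11 + 18 - 19*(-1/11)*(-6)) = -((19/11)² - 3*19/11 + 18 + (19/11)*(-6)) = -(361/121 - 57/11 + 18 - 114/11) = -1*658/121 = -658/121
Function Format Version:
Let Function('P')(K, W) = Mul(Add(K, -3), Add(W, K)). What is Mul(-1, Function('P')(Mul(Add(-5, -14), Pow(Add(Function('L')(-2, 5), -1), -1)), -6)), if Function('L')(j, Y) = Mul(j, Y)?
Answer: Rational(-658, 121) ≈ -5.4380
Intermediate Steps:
Function('L')(j, Y) = Mul(Y, j)
Function('P')(K, W) = Mul(Add(-3, K), Add(K, W))
Mul(-1, Function('P')(Mul(Add(-5, -14), Pow(Add(Function('L')(-2, 5), -1), -1)), -6)) = Mul(-1, Add(Pow(Mul(Add(-5, -14), Pow(Add(Mul(5, -2), -1), -1)), 2), Mul(-3, Mul(Add(-5, -14), Pow(Add(Mul(5, -2), -1), -1))), Mul(-3, -6), Mul(Mul(Add(-5, -14), Pow(Add(Mul(5, -2), -1), -1)), -6))) = Mul(-1, Add(Pow(Mul(-19, Pow(Add(-10, -1), -1)), 2), Mul(-3, Mul(-19, Pow(Add(-10, -1), -1))), 18, Mul(Mul(-19, Pow(Add(-10, -1), -1)), -6))) = Mul(-1, Add(Pow(Mul(-19, Pow(-11, -1)), 2), Mul(-3, Mul(-19, Pow(-11, -1))), 18, Mul(Mul(-19, Pow(-11, -1)), -6))) = Mul(-1, Add(Pow(Mul(-19, Rational(-1, 11)), 2), Mul(-3, Mul(-19, Rational(-1, 11))), 18, Mul(Mul(-19, Rational(-1, 11)), -6))) = Mul(-1, Add(Pow(Rational(19, 11), 2), Mul(-3, Rational(19, 11)), 18, Mul(Rational(19, 11), -6))) = Mul(-1, Add(Rational(361, 121), Rational(-57, 11), 18, Rational(-114, 11))) = Mul(-1, Rational(658, 121)) = Rational(-658, 121)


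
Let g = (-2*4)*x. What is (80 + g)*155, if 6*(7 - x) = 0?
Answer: 3720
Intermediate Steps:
x = 7 (x = 7 - 1/6*0 = 7 + 0 = 7)
g = -56 (g = -2*4*7 = -8*7 = -56)
(80 + g)*155 = (80 - 56)*155 = 24*155 = 3720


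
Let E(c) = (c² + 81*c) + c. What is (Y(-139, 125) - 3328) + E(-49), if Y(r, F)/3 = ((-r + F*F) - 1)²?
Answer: 745411562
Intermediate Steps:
E(c) = c² + 82*c
Y(r, F) = 3*(-1 + F² - r)² (Y(r, F) = 3*((-r + F*F) - 1)² = 3*((-r + F²) - 1)² = 3*((F² - r) - 1)² = 3*(-1 + F² - r)²)
(Y(-139, 125) - 3328) + E(-49) = (3*(1 - 139 - 1*125²)² - 3328) - 49*(82 - 49) = (3*(1 - 139 - 1*15625)² - 3328) - 49*33 = (3*(1 - 139 - 15625)² - 3328) - 1617 = (3*(-15763)² - 3328) - 1617 = (3*248472169 - 3328) - 1617 = (745416507 - 3328) - 1617 = 745413179 - 1617 = 745411562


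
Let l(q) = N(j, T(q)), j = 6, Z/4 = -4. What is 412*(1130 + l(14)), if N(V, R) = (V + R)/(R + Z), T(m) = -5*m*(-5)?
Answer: 77821856/167 ≈ 4.6600e+5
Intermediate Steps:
T(m) = 25*m
Z = -16 (Z = 4*(-4) = -16)
N(V, R) = (R + V)/(-16 + R) (N(V, R) = (V + R)/(R - 16) = (R + V)/(-16 + R))
l(q) = (6 + 25*q)/(-16 + 25*q) (l(q) = (25*q + 6)/(-16 + 25*q) = (6 + 25*q)/(-16 + 25*q))
412*(1130 + l(14)) = 412*(1130 + (6 + 25*14)/(-16 + 25*14)) = 412*(1130 + (6 + 350)/(-16 + 350)) = 412*(1130 + 356/334) = 412*(1130 + (1/334)*356) = 412*(1130 + 178/167) = 412*(188888/167) = 77821856/167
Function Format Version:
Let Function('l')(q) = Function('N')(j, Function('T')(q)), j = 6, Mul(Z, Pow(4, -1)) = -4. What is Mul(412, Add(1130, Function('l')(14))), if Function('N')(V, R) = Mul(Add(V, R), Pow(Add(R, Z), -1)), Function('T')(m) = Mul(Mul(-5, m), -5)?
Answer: Rational(77821856, 167) ≈ 4.6600e+5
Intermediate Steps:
Function('T')(m) = Mul(25, m)
Z = -16 (Z = Mul(4, -4) = -16)
Function('N')(V, R) = Mul(Pow(Add(-16, R), -1), Add(R, V)) (Function('N')(V, R) = Mul(Add(V, R), Pow(Add(R, -16), -1)) = Mul(Add(R, V), Pow(Add(-16, R), -1)) = Mul(Pow(Add(-16, R), -1), Add(R, V)))
Function('l')(q) = Mul(Pow(Add(-16, Mul(25, q)), -1), Add(6, Mul(25, q))) (Function('l')(q) = Mul(Pow(Add(-16, Mul(25, q)), -1), Add(Mul(25, q), 6)) = Mul(Pow(Add(-16, Mul(25, q)), -1), Add(6, Mul(25, q))))
Mul(412, Add(1130, Function('l')(14))) = Mul(412, Add(1130, Mul(Pow(Add(-16, Mul(25, 14)), -1), Add(6, Mul(25, 14))))) = Mul(412, Add(1130, Mul(Pow(Add(-16, 350), -1), Add(6, 350)))) = Mul(412, Add(1130, Mul(Pow(334, -1), 356))) = Mul(412, Add(1130, Mul(Rational(1, 334), 356))) = Mul(412, Add(1130, Rational(178, 167))) = Mul(412, Rational(188888, 167)) = Rational(77821856, 167)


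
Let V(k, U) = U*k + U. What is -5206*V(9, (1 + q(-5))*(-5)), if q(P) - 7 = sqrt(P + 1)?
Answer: 2082400 + 520600*I ≈ 2.0824e+6 + 5.206e+5*I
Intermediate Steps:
q(P) = 7 + sqrt(1 + P) (q(P) = 7 + sqrt(P + 1) = 7 + sqrt(1 + P))
V(k, U) = U + U*k
-5206*V(9, (1 + q(-5))*(-5)) = -5206*(1 + (7 + sqrt(1 - 5)))*(-5)*(1 + 9) = -5206*(1 + (7 + sqrt(-4)))*(-5)*10 = -5206*(1 + (7 + 2*I))*(-5)*10 = -5206*(8 + 2*I)*(-5)*10 = -5206*(-40 - 10*I)*10 = -5206*(-400 - 100*I) = 2082400 + 520600*I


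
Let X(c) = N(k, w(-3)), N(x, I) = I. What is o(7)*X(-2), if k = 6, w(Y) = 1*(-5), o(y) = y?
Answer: -35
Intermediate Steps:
w(Y) = -5
X(c) = -5
o(7)*X(-2) = 7*(-5) = -35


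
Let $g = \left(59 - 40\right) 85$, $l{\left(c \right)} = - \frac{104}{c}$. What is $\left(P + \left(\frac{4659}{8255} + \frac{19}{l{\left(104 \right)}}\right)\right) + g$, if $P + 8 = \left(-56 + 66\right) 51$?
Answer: $\frac{17323649}{8255} \approx 2098.6$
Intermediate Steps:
$g = 1615$ ($g = 19 \cdot 85 = 1615$)
$P = 502$ ($P = -8 + \left(-56 + 66\right) 51 = -8 + 10 \cdot 51 = -8 + 510 = 502$)
$\left(P + \left(\frac{4659}{8255} + \frac{19}{l{\left(104 \right)}}\right)\right) + g = \left(502 + \left(\frac{4659}{8255} + \frac{19}{\left(-104\right) \frac{1}{104}}\right)\right) + 1615 = \left(502 + \left(4659 \cdot \frac{1}{8255} + \frac{19}{\left(-104\right) \frac{1}{104}}\right)\right) + 1615 = \left(502 + \left(\frac{4659}{8255} + \frac{19}{-1}\right)\right) + 1615 = \left(502 + \left(\frac{4659}{8255} + 19 \left(-1\right)\right)\right) + 1615 = \left(502 + \left(\frac{4659}{8255} - 19\right)\right) + 1615 = \left(502 - \frac{152186}{8255}\right) + 1615 = \frac{3991824}{8255} + 1615 = \frac{17323649}{8255}$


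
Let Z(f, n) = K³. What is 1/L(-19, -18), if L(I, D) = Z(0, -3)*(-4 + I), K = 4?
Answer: -1/1472 ≈ -0.00067935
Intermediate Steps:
Z(f, n) = 64 (Z(f, n) = 4³ = 64)
L(I, D) = -256 + 64*I (L(I, D) = 64*(-4 + I) = -256 + 64*I)
1/L(-19, -18) = 1/(-256 + 64*(-19)) = 1/(-256 - 1216) = 1/(-1472) = -1/1472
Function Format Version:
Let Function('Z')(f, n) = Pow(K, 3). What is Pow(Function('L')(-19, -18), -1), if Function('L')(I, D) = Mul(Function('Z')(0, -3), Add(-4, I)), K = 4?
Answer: Rational(-1, 1472) ≈ -0.00067935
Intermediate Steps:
Function('Z')(f, n) = 64 (Function('Z')(f, n) = Pow(4, 3) = 64)
Function('L')(I, D) = Add(-256, Mul(64, I)) (Function('L')(I, D) = Mul(64, Add(-4, I)) = Add(-256, Mul(64, I)))
Pow(Function('L')(-19, -18), -1) = Pow(Add(-256, Mul(64, -19)), -1) = Pow(Add(-256, -1216), -1) = Pow(-1472, -1) = Rational(-1, 1472)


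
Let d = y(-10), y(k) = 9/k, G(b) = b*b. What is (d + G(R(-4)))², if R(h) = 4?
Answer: 22801/100 ≈ 228.01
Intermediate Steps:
G(b) = b²
d = -9/10 (d = 9/(-10) = 9*(-⅒) = -9/10 ≈ -0.90000)
(d + G(R(-4)))² = (-9/10 + 4²)² = (-9/10 + 16)² = (151/10)² = 22801/100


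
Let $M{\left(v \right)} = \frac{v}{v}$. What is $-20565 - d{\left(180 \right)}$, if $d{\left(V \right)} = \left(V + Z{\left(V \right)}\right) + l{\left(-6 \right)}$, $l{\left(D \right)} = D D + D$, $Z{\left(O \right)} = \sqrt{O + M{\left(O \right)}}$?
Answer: $-20775 - \sqrt{181} \approx -20788.0$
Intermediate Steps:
$M{\left(v \right)} = 1$
$Z{\left(O \right)} = \sqrt{1 + O}$ ($Z{\left(O \right)} = \sqrt{O + 1} = \sqrt{1 + O}$)
$l{\left(D \right)} = D + D^{2}$ ($l{\left(D \right)} = D^{2} + D = D + D^{2}$)
$d{\left(V \right)} = 30 + V + \sqrt{1 + V}$ ($d{\left(V \right)} = \left(V + \sqrt{1 + V}\right) - 6 \left(1 - 6\right) = \left(V + \sqrt{1 + V}\right) - -30 = \left(V + \sqrt{1 + V}\right) + 30 = 30 + V + \sqrt{1 + V}$)
$-20565 - d{\left(180 \right)} = -20565 - \left(30 + 180 + \sqrt{1 + 180}\right) = -20565 - \left(30 + 180 + \sqrt{181}\right) = -20565 - \left(210 + \sqrt{181}\right) = -20775 - \sqrt{181}$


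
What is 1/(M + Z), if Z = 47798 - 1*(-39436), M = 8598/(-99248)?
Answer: 49624/4328895717 ≈ 1.1463e-5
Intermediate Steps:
M = -4299/49624 (M = 8598*(-1/99248) = -4299/49624 ≈ -0.086631)
Z = 87234 (Z = 47798 + 39436 = 87234)
1/(M + Z) = 1/(-4299/49624 + 87234) = 1/(4328895717/49624) = 49624/4328895717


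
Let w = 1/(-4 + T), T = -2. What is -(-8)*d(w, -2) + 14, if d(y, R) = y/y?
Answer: 22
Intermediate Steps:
w = -1/6 (w = 1/(-4 - 2) = 1/(-6) = -1/6 ≈ -0.16667)
d(y, R) = 1
-(-8)*d(w, -2) + 14 = -(-8) + 14 = -8*(-1) + 14 = 8 + 14 = 22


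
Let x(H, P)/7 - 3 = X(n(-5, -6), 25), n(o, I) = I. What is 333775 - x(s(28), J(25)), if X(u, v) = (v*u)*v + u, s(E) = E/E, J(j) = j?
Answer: 360046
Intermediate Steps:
s(E) = 1
X(u, v) = u + u*v**2 (X(u, v) = (u*v)*v + u = u*v**2 + u = u + u*v**2)
x(H, P) = -26271 (x(H, P) = 21 + 7*(-6*(1 + 25**2)) = 21 + 7*(-6*(1 + 625)) = 21 + 7*(-6*626) = 21 + 7*(-3756) = 21 - 26292 = -26271)
333775 - x(s(28), J(25)) = 333775 - 1*(-26271) = 333775 + 26271 = 360046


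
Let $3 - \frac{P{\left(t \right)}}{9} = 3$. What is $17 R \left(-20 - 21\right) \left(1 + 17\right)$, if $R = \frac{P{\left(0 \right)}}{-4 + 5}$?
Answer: $0$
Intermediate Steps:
$P{\left(t \right)} = 0$ ($P{\left(t \right)} = 27 - 27 = 0$)
$R = 0$ ($R = \frac{1}{-4 + 5} \cdot 0 = 1^{-1} \cdot 0 = 1 \cdot 0 = 0$)
$17 R \left(-20 - 21\right) \left(1 + 17\right) = 17 \cdot 0 \left(-20 - 21\right) \left(1 + 17\right) = 0 \left(\left(-41\right) 18\right) = 0 \left(-738\right) = 0$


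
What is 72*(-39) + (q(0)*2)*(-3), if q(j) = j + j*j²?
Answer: -2808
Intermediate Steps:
q(j) = j + j³
72*(-39) + (q(0)*2)*(-3) = 72*(-39) + ((0 + 0³)*2)*(-3) = -2808 + ((0 + 0)*2)*(-3) = -2808 + (0*2)*(-3) = -2808 + 0*(-3) = -2808 + 0 = -2808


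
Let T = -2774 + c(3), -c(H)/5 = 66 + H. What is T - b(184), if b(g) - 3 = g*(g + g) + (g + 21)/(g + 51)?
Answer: -3329239/47 ≈ -70835.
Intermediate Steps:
c(H) = -330 - 5*H (c(H) = -5*(66 + H) = -330 - 5*H)
b(g) = 3 + 2*g² + (21 + g)/(51 + g) (b(g) = 3 + (g*(g + g) + (g + 21)/(g + 51)) = 3 + (g*(2*g) + (21 + g)/(51 + g)) = 3 + (2*g² + (21 + g)/(51 + g)) = 3 + 2*g² + (21 + g)/(51 + g))
T = -3119 (T = -2774 + (-330 - 5*3) = -2774 + (-330 - 15) = -2774 - 345 = -3119)
T - b(184) = -3119 - 2*(87 + 184³ + 2*184 + 51*184²)/(51 + 184) = -3119 - 2*(87 + 6229504 + 368 + 51*33856)/235 = -3119 - 2*(87 + 6229504 + 368 + 1726656)/235 = -3119 - 2*7956615/235 = -3119 - 1*3182646/47 = -3119 - 3182646/47 = -3329239/47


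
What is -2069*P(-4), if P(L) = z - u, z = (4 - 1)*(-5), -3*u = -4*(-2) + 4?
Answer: 22759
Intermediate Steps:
u = -4 (u = -(-4*(-2) + 4)/3 = -(8 + 4)/3 = -⅓*12 = -4)
z = -15 (z = 3*(-5) = -15)
P(L) = -11 (P(L) = -15 - 1*(-4) = -15 + 4 = -11)
-2069*P(-4) = -2069*(-11) = 22759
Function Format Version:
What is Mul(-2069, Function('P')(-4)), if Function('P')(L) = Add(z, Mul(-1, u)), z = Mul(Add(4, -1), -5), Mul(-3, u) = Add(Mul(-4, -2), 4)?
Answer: 22759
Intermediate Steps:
u = -4 (u = Mul(Rational(-1, 3), Add(Mul(-4, -2), 4)) = Mul(Rational(-1, 3), Add(8, 4)) = Mul(Rational(-1, 3), 12) = -4)
z = -15 (z = Mul(3, -5) = -15)
Function('P')(L) = -11 (Function('P')(L) = Add(-15, Mul(-1, -4)) = Add(-15, 4) = -11)
Mul(-2069, Function('P')(-4)) = Mul(-2069, -11) = 22759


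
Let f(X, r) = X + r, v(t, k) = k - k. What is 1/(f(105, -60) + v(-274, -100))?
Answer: 1/45 ≈ 0.022222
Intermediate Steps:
v(t, k) = 0
1/(f(105, -60) + v(-274, -100)) = 1/((105 - 60) + 0) = 1/(45 + 0) = 1/45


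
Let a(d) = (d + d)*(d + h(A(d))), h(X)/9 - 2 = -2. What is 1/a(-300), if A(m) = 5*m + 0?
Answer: 1/180000 ≈ 5.5556e-6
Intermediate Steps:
A(m) = 5*m
h(X) = 0 (h(X) = 18 + 9*(-2) = 18 - 18 = 0)
a(d) = 2*d**2 (a(d) = (d + d)*(d + 0) = (2*d)*d = 2*d**2)
1/a(-300) = 1/(2*(-300)**2) = 1/(2*90000) = 1/180000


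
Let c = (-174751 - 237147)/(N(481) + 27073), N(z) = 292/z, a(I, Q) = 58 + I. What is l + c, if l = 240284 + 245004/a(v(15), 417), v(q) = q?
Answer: 231598594440606/950635565 ≈ 2.4363e+5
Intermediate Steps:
c = -198122938/13022405 (c = (-174751 - 237147)/(292/481 + 27073) = -411898/(292*(1/481) + 27073) = -411898/(292/481 + 27073) = -411898/13022405/481 = -411898*481/13022405 = -198122938/13022405 ≈ -15.214)
l = 17785736/73 (l = 240284 + 245004/(58 + 15) = 240284 + 245004/73 = 17785736/73 ≈ 2.4364e+5)
l + c = 17785736/73 - 198122938/13022405 = 231598594440606/950635565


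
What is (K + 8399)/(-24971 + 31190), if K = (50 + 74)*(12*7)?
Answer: 18815/6219 ≈ 3.0254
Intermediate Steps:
K = 10416 (K = 124*84 = 10416)
(K + 8399)/(-24971 + 31190) = (10416 + 8399)/(-24971 + 31190) = 18815/6219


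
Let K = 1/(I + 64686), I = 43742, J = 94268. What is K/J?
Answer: 1/10221290704 ≈ 9.7835e-11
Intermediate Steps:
K = 1/108428 (K = 1/(43742 + 64686) = 1/108428 ≈ 9.2227e-6)
K/J = (1/108428)/94268 = (1/108428)*(1/94268) = 1/10221290704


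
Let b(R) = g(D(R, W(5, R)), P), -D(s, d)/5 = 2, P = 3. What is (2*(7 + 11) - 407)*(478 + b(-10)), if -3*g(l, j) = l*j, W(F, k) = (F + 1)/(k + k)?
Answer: -181048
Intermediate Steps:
W(F, k) = (1 + F)/(2*k) (W(F, k) = (1 + F)/((2*k)) = (1 + F)*(1/(2*k)) = (1 + F)/(2*k))
D(s, d) = -10 (D(s, d) = -5*2 = -10)
g(l, j) = -j*l/3 (g(l, j) = -l*j/3 = -j*l/3)
b(R) = 10 (b(R) = -⅓*3*(-10) = 10)
(2*(7 + 11) - 407)*(478 + b(-10)) = (2*(7 + 11) - 407)*(478 + 10) = (2*18 - 407)*488 = (36 - 407)*488 = -371*488 = -181048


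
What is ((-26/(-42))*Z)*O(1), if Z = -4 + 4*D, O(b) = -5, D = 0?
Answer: 260/21 ≈ 12.381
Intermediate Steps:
Z = -4 (Z = -4 + 4*0 = -4 + 0 = -4)
((-26/(-42))*Z)*O(1) = (-26/(-42)*(-4))*(-5) = (-26*(-1/42)*(-4))*(-5) = ((13/21)*(-4))*(-5) = -52/21*(-5) = 260/21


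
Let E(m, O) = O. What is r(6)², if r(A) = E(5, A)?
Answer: 36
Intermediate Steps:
r(A) = A
r(6)² = 6² = 36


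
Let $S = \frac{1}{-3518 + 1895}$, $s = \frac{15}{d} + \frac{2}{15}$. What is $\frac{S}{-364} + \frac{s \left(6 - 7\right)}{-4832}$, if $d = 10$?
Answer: $\frac{808133}{2378841920} \approx 0.00033972$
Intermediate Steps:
$s = \frac{49}{30}$ ($s = \frac{15}{10} + \frac{2}{15} = 15 \cdot \frac{1}{10} + 2 \cdot \frac{1}{15} = \frac{3}{2} + \frac{2}{15} = \frac{49}{30} \approx 1.6333$)
$S = - \frac{1}{1623}$ ($S = \frac{1}{-1623} = - \frac{1}{1623} \approx -0.00061614$)
$\frac{S}{-364} + \frac{s \left(6 - 7\right)}{-4832} = - \frac{1}{1623 \left(-364\right)} + \frac{\frac{49}{30} \left(6 - 7\right)}{-4832} = \left(- \frac{1}{1623}\right) \left(- \frac{1}{364}\right) + \frac{49}{30} \left(-1\right) \left(- \frac{1}{4832}\right) = \frac{1}{590772} - - \frac{49}{144960} = \frac{1}{590772} + \frac{49}{144960} = \frac{808133}{2378841920}$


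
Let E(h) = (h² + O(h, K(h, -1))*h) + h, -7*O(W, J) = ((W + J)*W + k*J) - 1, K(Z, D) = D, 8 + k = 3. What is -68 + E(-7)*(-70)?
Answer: -7208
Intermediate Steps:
k = -5 (k = -8 + 3 = -5)
O(W, J) = ⅐ + 5*J/7 - W*(J + W)/7 (O(W, J) = -(((W + J)*W - 5*J) - 1)/7 = -(((J + W)*W - 5*J) - 1)/7 = -((W*(J + W) - 5*J) - 1)/7 = -((-5*J + W*(J + W)) - 1)/7 = -(-1 - 5*J + W*(J + W))/7 = ⅐ + 5*J/7 - W*(J + W)/7)
E(h) = h + h² + h*(-4/7 - h²/7 + h/7) (E(h) = (h² + (⅐ - h²/7 + (5/7)*(-1) - ⅐*(-1)*h)*h) + h = (h² + (⅐ - h²/7 - 5/7 + h/7)*h) + h = (h² + (-4/7 - h²/7 + h/7)*h) + h = (h² + h*(-4/7 - h²/7 + h/7)) + h = h + h² + h*(-4/7 - h²/7 + h/7))
-68 + E(-7)*(-70) = -68 + ((⅐)*(-7)*(3 - 1*(-7)² + 8*(-7)))*(-70) = -68 + ((⅐)*(-7)*(3 - 1*49 - 56))*(-70) = -68 + ((⅐)*(-7)*(3 - 49 - 56))*(-70) = -68 + ((⅐)*(-7)*(-102))*(-70) = -68 + 102*(-70) = -68 - 7140 = -7208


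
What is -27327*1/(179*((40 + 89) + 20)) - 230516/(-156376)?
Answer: 42609211/94788734 ≈ 0.44952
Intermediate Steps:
-27327*1/(179*((40 + 89) + 20)) - 230516/(-156376) = -27327*1/(179*(129 + 20)) - 230516*(-1/156376) = -27327/(179*149) + 5239/3554 = -27327/26671 + 5239/3554 = 42609211/94788734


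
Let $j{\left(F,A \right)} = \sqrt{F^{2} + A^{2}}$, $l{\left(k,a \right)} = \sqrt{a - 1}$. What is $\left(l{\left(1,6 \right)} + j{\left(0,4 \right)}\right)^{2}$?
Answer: $\left(4 + \sqrt{5}\right)^{2} \approx 38.889$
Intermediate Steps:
$l{\left(k,a \right)} = \sqrt{-1 + a}$
$j{\left(F,A \right)} = \sqrt{A^{2} + F^{2}}$
$\left(l{\left(1,6 \right)} + j{\left(0,4 \right)}\right)^{2} = \left(\sqrt{-1 + 6} + \sqrt{4^{2} + 0^{2}}\right)^{2} = \left(\sqrt{5} + \sqrt{16 + 0}\right)^{2} = \left(\sqrt{5} + \sqrt{16}\right)^{2} = \left(\sqrt{5} + 4\right)^{2} = \left(4 + \sqrt{5}\right)^{2}$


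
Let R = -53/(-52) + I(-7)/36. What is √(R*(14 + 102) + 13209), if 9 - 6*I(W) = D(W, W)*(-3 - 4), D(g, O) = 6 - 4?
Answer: √730422186/234 ≈ 115.50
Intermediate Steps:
D(g, O) = 2
I(W) = 23/6 (I(W) = 3/2 - (-3 - 4)/3 = 3/2 - (-7)/3 = 3/2 - ⅙*(-14) = 3/2 + 7/3 = 23/6)
R = 3161/2808 (R = -53/(-52) + (23/6)/36 = -53*(-1/52) + (23/6)*(1/36) = 53/52 + 23/216 = 3161/2808 ≈ 1.1257)
√(R*(14 + 102) + 13209) = √(3161*(14 + 102)/2808 + 13209) = √((3161/2808)*116 + 13209) = √(91669/702 + 13209) = √(9364387/702) = √730422186/234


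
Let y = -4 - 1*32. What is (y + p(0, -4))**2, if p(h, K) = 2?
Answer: 1156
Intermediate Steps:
y = -36 (y = -4 - 32 = -36)
(y + p(0, -4))**2 = (-36 + 2)**2 = (-34)**2 = 1156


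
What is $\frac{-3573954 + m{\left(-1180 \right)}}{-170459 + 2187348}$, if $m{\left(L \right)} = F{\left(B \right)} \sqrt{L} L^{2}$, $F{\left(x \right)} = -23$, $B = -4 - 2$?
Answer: $- \frac{3573954}{2016889} - \frac{64050400 i \sqrt{295}}{2016889} \approx -1.772 - 545.45 i$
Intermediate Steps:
$B = -6$ ($B = -4 - 2 = -6$)
$m{\left(L \right)} = - 23 L^{\frac{5}{2}}$ ($m{\left(L \right)} = - 23 \sqrt{L} L^{2} = - 23 L^{\frac{5}{2}}$)
$\frac{-3573954 + m{\left(-1180 \right)}}{-170459 + 2187348} = \frac{-3573954 - 23 \left(-1180\right)^{\frac{5}{2}}}{-170459 + 2187348} = \frac{-3573954 - 23 \cdot 2784800 i \sqrt{295}}{2016889} = \left(-3573954 - 64050400 i \sqrt{295}\right) \frac{1}{2016889} = - \frac{3573954}{2016889} - \frac{64050400 i \sqrt{295}}{2016889}$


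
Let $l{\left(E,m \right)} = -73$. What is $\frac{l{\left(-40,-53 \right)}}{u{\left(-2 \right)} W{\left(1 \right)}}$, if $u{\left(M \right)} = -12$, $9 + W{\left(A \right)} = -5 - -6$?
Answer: $- \frac{73}{96} \approx -0.76042$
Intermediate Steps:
$W{\left(A \right)} = -8$ ($W{\left(A \right)} = -9 - -1 = -9 + \left(-5 + 6\right) = -9 + 1 = -8$)
$\frac{l{\left(-40,-53 \right)}}{u{\left(-2 \right)} W{\left(1 \right)}} = - \frac{73}{\left(-12\right) \left(-8\right)} = - \frac{73}{96}$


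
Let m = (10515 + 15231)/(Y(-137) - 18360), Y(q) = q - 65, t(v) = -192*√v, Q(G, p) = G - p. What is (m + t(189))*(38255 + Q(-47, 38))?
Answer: -491362410/9281 - 21985920*√21 ≈ -1.0081e+8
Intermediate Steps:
Y(q) = -65 + q
m = -12873/9281 (m = (10515 + 15231)/((-65 - 137) - 18360) = 25746/(-202 - 18360) = 25746/(-18562) = 25746*(-1/18562) = -12873/9281 ≈ -1.3870)
(m + t(189))*(38255 + Q(-47, 38)) = (-12873/9281 - 576*√21)*(38255 + (-47 - 1*38)) = (-12873/9281 - 576*√21)*(38255 + (-47 - 38)) = (-12873/9281 - 576*√21)*(38255 - 85) = (-12873/9281 - 576*√21)*38170 = -491362410/9281 - 21985920*√21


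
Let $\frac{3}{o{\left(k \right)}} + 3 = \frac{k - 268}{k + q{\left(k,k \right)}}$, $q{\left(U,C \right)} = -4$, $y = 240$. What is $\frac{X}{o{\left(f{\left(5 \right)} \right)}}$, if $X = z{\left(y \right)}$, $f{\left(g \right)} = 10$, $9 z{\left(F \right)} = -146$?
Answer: $\frac{6716}{27} \approx 248.74$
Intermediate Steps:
$z{\left(F \right)} = - \frac{146}{9}$ ($z{\left(F \right)} = \frac{1}{9} \left(-146\right) = - \frac{146}{9}$)
$X = - \frac{146}{9} \approx -16.222$
$o{\left(k \right)} = \frac{3}{-3 + \frac{-268 + k}{-4 + k}}$ ($o{\left(k \right)} = \frac{3}{-3 + \frac{k - 268}{k - 4}} = \frac{3}{-3 + \frac{-268 + k}{-4 + k}}$)
$\frac{X}{o{\left(f{\left(5 \right)} \right)}} = - \frac{146}{9 \frac{3 \left(4 - 10\right)}{2 \left(128 + 10\right)}} = - \frac{146}{9 \frac{3 \left(4 - 10\right)}{2 \cdot 138}} = - \frac{146}{9 \cdot \frac{3}{2} \cdot \frac{1}{138} \left(-6\right)} = - \frac{146}{9 \left(- \frac{3}{46}\right)} = \left(- \frac{146}{9}\right) \left(- \frac{46}{3}\right) = \frac{6716}{27}$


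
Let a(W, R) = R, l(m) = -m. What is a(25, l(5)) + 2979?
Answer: 2974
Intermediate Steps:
a(25, l(5)) + 2979 = -1*5 + 2979 = -5 + 2979 = 2974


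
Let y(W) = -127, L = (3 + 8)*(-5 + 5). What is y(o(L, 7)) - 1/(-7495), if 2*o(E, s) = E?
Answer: -951864/7495 ≈ -127.00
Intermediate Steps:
L = 0 (L = 11*0 = 0)
o(E, s) = E/2
y(o(L, 7)) - 1/(-7495) = -127 - 1/(-7495) = -127 - 1*(-1/7495) = -127 + 1/7495 = -951864/7495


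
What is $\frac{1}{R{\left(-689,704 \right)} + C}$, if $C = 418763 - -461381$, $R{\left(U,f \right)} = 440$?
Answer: $\frac{1}{880584} \approx 1.1356 \cdot 10^{-6}$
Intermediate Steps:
$C = 880144$ ($C = 418763 + 461381 = 880144$)
$\frac{1}{R{\left(-689,704 \right)} + C} = \frac{1}{440 + 880144} = \frac{1}{880584}$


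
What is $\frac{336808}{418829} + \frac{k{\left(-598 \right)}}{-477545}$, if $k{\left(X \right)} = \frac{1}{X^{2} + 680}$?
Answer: $\frac{57626748373747411}{71660273493514620} \approx 0.80417$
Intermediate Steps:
$k{\left(X \right)} = \frac{1}{680 + X^{2}}$
$\frac{336808}{418829} + \frac{k{\left(-598 \right)}}{-477545} = \frac{336808}{418829} + \frac{1}{\left(680 + \left(-598\right)^{2}\right) \left(-477545\right)} = 336808 \cdot \frac{1}{418829} + \frac{1}{680 + 357604} \left(- \frac{1}{477545}\right) = \frac{336808}{418829} + \frac{1}{358284} \left(- \frac{1}{477545}\right) = \frac{336808}{418829} - \frac{1}{171096732780} = \frac{57626748373747411}{71660273493514620}$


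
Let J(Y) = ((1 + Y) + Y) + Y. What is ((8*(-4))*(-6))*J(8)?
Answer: 4800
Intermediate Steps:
J(Y) = 1 + 3*Y (J(Y) = (1 + 2*Y) + Y = 1 + 3*Y)
((8*(-4))*(-6))*J(8) = ((8*(-4))*(-6))*(1 + 3*8) = (-32*(-6))*(1 + 24) = 192*25 = 4800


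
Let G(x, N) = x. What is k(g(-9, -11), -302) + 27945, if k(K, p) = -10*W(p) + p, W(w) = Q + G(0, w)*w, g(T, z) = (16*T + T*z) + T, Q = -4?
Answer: 27683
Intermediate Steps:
g(T, z) = 17*T + T*z
W(w) = -4 (W(w) = -4 + 0*w = -4 + 0 = -4)
k(K, p) = 40 + p (k(K, p) = -10*(-4) + p = 40 + p)
k(g(-9, -11), -302) + 27945 = (40 - 302) + 27945 = -262 + 27945 = 27683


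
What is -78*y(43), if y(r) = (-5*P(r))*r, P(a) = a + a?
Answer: 1442220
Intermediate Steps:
P(a) = 2*a
y(r) = -10*r² (y(r) = (-10*r)*r = -10*r²)
-78*y(43) = -(-780)*43² = -(-780)*1849 = -78*(-18490) = 1442220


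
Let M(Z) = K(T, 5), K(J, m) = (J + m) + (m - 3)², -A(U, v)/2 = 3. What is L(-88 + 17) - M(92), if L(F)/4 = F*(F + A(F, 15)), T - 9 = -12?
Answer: 21862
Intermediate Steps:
T = -3 (T = 9 - 12 = -3)
A(U, v) = -6 (A(U, v) = -2*3 = -6)
K(J, m) = J + m + (-3 + m)² (K(J, m) = (J + m) + (-3 + m)² = J + m + (-3 + m)²)
M(Z) = 6 (M(Z) = -3 + 5 + (-3 + 5)² = -3 + 5 + 2² = -3 + 5 + 4 = 6)
L(F) = 4*F*(-6 + F) (L(F) = 4*(F*(F - 6)) = 4*(F*(-6 + F)) = 4*F*(-6 + F))
L(-88 + 17) - M(92) = 4*(-88 + 17)*(-6 + (-88 + 17)) - 1*6 = 4*(-71)*(-6 - 71) - 6 = 4*(-71)*(-77) - 6 = 21868 - 6 = 21862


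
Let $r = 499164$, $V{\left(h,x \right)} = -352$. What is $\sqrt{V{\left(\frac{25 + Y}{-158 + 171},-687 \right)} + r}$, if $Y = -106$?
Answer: $2 \sqrt{124703} \approx 706.27$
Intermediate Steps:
$\sqrt{V{\left(\frac{25 + Y}{-158 + 171},-687 \right)} + r} = \sqrt{-352 + 499164} = \sqrt{498812} = 2 \sqrt{124703}$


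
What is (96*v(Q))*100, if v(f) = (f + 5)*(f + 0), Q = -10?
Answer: 480000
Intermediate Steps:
v(f) = f*(5 + f) (v(f) = (5 + f)*f = f*(5 + f))
(96*v(Q))*100 = (96*(-10*(5 - 10)))*100 = (96*(-10*(-5)))*100 = (96*50)*100 = 4800*100 = 480000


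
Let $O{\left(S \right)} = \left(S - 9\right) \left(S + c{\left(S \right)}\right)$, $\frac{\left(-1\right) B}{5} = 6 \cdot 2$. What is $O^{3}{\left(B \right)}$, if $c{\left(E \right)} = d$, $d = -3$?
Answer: $82142689923$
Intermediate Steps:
$c{\left(E \right)} = -3$
$B = -60$ ($B = - 5 \cdot 6 \cdot 2 = \left(-5\right) 12 = -60$)
$O{\left(S \right)} = \left(-9 + S\right) \left(-3 + S\right)$ ($O{\left(S \right)} = \left(S - 9\right) \left(S - 3\right) = \left(-9 + S\right) \left(-3 + S\right)$)
$O^{3}{\left(B \right)} = \left(27 + \left(-60\right)^{2} - -720\right)^{3} = \left(27 + 3600 + 720\right)^{3} = 4347^{3} = 82142689923$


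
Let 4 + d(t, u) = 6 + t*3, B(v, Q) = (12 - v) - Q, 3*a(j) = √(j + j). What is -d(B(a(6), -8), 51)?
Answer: -62 + 2*√3 ≈ -58.536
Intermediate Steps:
a(j) = √2*√j/3 (a(j) = √(j + j)/3 = √(2*j)/3 = (√2*√j)/3 = √2*√j/3)
B(v, Q) = 12 - Q - v
d(t, u) = 2 + 3*t (d(t, u) = -4 + (6 + t*3) = -4 + (6 + 3*t) = 2 + 3*t)
-d(B(a(6), -8), 51) = -(2 + 3*(12 - 1*(-8) - √2*√6/3)) = -(2 + 3*(12 + 8 - 2*√3/3)) = -(2 + 3*(20 - 2*√3/3)) = -(2 + (60 - 2*√3)) = -(62 - 2*√3) = -62 + 2*√3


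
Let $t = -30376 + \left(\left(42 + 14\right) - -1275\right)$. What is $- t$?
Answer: $29045$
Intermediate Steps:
$t = -29045$ ($t = -30376 + \left(56 + 1275\right) = -30376 + 1331 = -29045$)
$- t = \left(-1\right) \left(-29045\right) = 29045$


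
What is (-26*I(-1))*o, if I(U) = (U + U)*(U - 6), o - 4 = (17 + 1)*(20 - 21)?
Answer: 5096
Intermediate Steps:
o = -14 (o = 4 + (17 + 1)*(20 - 21) = 4 + 18*(-1) = 4 - 18 = -14)
I(U) = 2*U*(-6 + U) (I(U) = (2*U)*(-6 + U) = 2*U*(-6 + U))
(-26*I(-1))*o = -52*(-1)*(-6 - 1)*(-14) = -52*(-1)*(-7)*(-14) = -26*14*(-14) = -364*(-14) = 5096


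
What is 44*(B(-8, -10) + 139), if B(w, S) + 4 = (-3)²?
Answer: 6336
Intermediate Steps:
B(w, S) = 5 (B(w, S) = -4 + (-3)² = -4 + 9 = 5)
44*(B(-8, -10) + 139) = 44*(5 + 139) = 44*144 = 6336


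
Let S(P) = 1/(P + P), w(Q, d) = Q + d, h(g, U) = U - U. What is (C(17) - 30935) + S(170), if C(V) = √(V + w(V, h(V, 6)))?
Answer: -10517899/340 + √34 ≈ -30929.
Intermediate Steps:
h(g, U) = 0
S(P) = 1/(2*P)
C(V) = √2*√V (C(V) = √(V + (V + 0)) = √(V + V) = √(2*V) = √2*√V)
(C(17) - 30935) + S(170) = (√2*√17 - 30935) + (½)/170 = (√34 - 30935) + (½)*(1/170) = (-30935 + √34) + 1/340 = -10517899/340 + √34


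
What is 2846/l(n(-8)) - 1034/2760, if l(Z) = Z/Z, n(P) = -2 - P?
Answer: 3926963/1380 ≈ 2845.6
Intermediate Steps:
l(Z) = 1
2846/l(n(-8)) - 1034/2760 = 2846/1 - 1034/2760 = 2846*1 - 1034*1/2760 = 2846 - 517/1380 = 3926963/1380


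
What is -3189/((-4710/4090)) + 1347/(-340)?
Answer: 147609301/53380 ≈ 2765.3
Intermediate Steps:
-3189/((-4710/4090)) + 1347/(-340) = -3189/((-4710*1/4090)) + 1347*(-1/340) = -3189/(-471/409) - 1347/340 = -3189*(-409/471) - 1347/340 = 434767/157 - 1347/340 = 147609301/53380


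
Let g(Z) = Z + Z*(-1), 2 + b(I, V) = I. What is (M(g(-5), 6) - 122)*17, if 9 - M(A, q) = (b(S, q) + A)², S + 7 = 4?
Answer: -2346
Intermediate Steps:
S = -3 (S = -7 + 4 = -3)
b(I, V) = -2 + I
g(Z) = 0 (g(Z) = Z - Z = 0)
M(A, q) = 9 - (-5 + A)² (M(A, q) = 9 - ((-2 - 3) + A)² = 9 - (-5 + A)²)
(M(g(-5), 6) - 122)*17 = ((9 - (-5 + 0)²) - 122)*17 = ((9 - 1*(-5)²) - 122)*17 = ((9 - 1*25) - 122)*17 = ((9 - 25) - 122)*17 = (-16 - 122)*17 = -138*17 = -2346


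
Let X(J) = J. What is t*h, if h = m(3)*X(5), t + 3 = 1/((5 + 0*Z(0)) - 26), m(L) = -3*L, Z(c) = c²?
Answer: 960/7 ≈ 137.14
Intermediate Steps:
t = -64/21 (t = -3 + 1/((5 + 0*0²) - 26) = -3 + 1/((5 + 0*0) - 26) = -3 + 1/((5 + 0) - 26) = -3 + 1/(5 - 26) = -3 + 1/(-21) = -3 - 1/21 = -64/21 ≈ -3.0476)
h = -45 (h = -3*3*5 = -9*5 = -45)
t*h = -64/21*(-45) = 960/7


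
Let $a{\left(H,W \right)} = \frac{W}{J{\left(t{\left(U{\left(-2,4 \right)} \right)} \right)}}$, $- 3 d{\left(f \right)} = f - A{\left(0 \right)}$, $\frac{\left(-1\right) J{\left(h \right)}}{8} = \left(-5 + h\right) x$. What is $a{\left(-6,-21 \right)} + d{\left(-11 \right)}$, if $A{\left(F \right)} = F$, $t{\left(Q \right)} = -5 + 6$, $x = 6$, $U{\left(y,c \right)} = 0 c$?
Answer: $\frac{683}{192} \approx 3.5573$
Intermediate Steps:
$U{\left(y,c \right)} = 0$
$t{\left(Q \right)} = 1$
$J{\left(h \right)} = 240 - 48 h$ ($J{\left(h \right)} = - 8 \left(-5 + h\right) 6 = - 8 \left(-30 + 6 h\right) = 240 - 48 h$)
$d{\left(f \right)} = - \frac{f}{3}$ ($d{\left(f \right)} = - \frac{f - 0}{3} = - \frac{f + 0}{3} = - \frac{f}{3}$)
$a{\left(H,W \right)} = \frac{W}{192}$ ($a{\left(H,W \right)} = \frac{W}{240 - 48} = \frac{W}{192}$)
$a{\left(-6,-21 \right)} + d{\left(-11 \right)} = \frac{1}{192} \left(-21\right) - - \frac{11}{3} = - \frac{7}{64} + \frac{11}{3} = \frac{683}{192}$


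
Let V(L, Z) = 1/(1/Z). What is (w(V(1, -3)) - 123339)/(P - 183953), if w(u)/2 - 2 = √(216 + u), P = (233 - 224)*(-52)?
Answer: 123335/184421 - 2*√213/184421 ≈ 0.66861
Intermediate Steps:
V(L, Z) = Z
P = -468 (P = 9*(-52) = -468)
w(u) = 4 + 2*√(216 + u)
(w(V(1, -3)) - 123339)/(P - 183953) = ((4 + 2*√(216 - 3)) - 123339)/(-468 - 183953) = ((4 + 2*√213) - 123339)/(-184421) = (-123335 + 2*√213)*(-1/184421) = 123335/184421 - 2*√213/184421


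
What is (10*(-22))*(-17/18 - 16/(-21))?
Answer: 2530/63 ≈ 40.159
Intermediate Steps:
(10*(-22))*(-17/18 - 16/(-21)) = -220*(-17*1/18 - 16*(-1/21)) = -220*(-17/18 + 16/21) = -220*(-23/126) = 2530/63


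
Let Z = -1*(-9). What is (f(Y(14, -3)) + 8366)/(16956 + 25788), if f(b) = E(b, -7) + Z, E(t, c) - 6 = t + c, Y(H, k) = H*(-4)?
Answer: 4159/21372 ≈ 0.19460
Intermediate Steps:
Y(H, k) = -4*H
E(t, c) = 6 + c + t (E(t, c) = 6 + (t + c) = 6 + (c + t) = 6 + c + t)
Z = 9
f(b) = 8 + b (f(b) = (6 - 7 + b) + 9 = (-1 + b) + 9 = 8 + b)
(f(Y(14, -3)) + 8366)/(16956 + 25788) = ((8 - 4*14) + 8366)/(16956 + 25788) = ((8 - 56) + 8366)/42744 = (-48 + 8366)*(1/42744) = 8318*(1/42744) = 4159/21372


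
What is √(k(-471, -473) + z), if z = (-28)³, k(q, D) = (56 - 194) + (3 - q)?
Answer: 4*I*√1351 ≈ 147.02*I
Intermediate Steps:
k(q, D) = -135 - q (k(q, D) = -138 + (3 - q) = -135 - q)
z = -21952
√(k(-471, -473) + z) = √((-135 - 1*(-471)) - 21952) = √((-135 + 471) - 21952) = √(336 - 21952) = √(-21616) = 4*I*√1351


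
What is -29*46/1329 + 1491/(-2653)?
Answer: -788663/503691 ≈ -1.5658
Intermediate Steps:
-29*46/1329 + 1491/(-2653) = -1334*1/1329 + 1491*(-1/2653) = -1334/1329 - 213/379 = -788663/503691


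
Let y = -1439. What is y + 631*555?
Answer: 348766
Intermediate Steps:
y + 631*555 = -1439 + 631*555 = -1439 + 350205 = 348766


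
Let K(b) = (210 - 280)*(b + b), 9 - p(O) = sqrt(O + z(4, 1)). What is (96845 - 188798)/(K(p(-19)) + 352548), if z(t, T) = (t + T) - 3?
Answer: -33930657/129625622 + 27045*I*sqrt(17)/259251244 ≈ -0.26176 + 0.00043012*I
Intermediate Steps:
z(t, T) = -3 + T + t (z(t, T) = (T + t) - 3 = -3 + T + t)
p(O) = 9 - sqrt(2 + O) (p(O) = 9 - sqrt(O + (-3 + 1 + 4)) = 9 - sqrt(O + 2) = 9 - sqrt(2 + O))
K(b) = -140*b
(96845 - 188798)/(K(p(-19)) + 352548) = (96845 - 188798)/(-140*(9 - sqrt(2 - 19)) + 352548) = -91953/(-140*(9 - sqrt(-17)) + 352548) = -91953/(-140*(9 - I*sqrt(17)) + 352548) = -91953/((-1260 + 140*I*sqrt(17)) + 352548) = -91953/(351288 + 140*I*sqrt(17))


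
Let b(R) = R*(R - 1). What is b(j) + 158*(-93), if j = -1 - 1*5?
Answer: -14652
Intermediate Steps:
j = -6 (j = -1 - 5 = -6)
b(R) = R*(-1 + R)
b(j) + 158*(-93) = -6*(-1 - 6) + 158*(-93) = -6*(-7) - 14694 = 42 - 14694 = -14652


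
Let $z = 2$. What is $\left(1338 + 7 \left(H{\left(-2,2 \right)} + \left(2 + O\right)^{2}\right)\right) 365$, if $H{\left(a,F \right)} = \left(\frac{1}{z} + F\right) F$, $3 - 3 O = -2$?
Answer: $\frac{4819460}{9} \approx 5.355 \cdot 10^{5}$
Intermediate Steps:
$O = \frac{5}{3}$ ($O = 1 - - \frac{2}{3} = 1 + \frac{2}{3} = \frac{5}{3} \approx 1.6667$)
$H{\left(a,F \right)} = F \left(\frac{1}{2} + F\right)$ ($H{\left(a,F \right)} = \left(\frac{1}{2} + F\right) F = F \left(\frac{1}{2} + F\right)$)
$\left(1338 + 7 \left(H{\left(-2,2 \right)} + \left(2 + O\right)^{2}\right)\right) 365 = \left(1338 + 7 \left(2 \left(\frac{1}{2} + 2\right) + \left(2 + \frac{5}{3}\right)^{2}\right)\right) 365 = \left(1338 + 7 \left(2 \cdot \frac{5}{2} + \left(\frac{11}{3}\right)^{2}\right)\right) 365 = \left(1338 + 7 \left(5 + \frac{121}{9}\right)\right) 365 = \left(1338 + 7 \cdot \frac{166}{9}\right) 365 = \left(1338 + \frac{1162}{9}\right) 365 = \frac{13204}{9} \cdot 365 = \frac{4819460}{9}$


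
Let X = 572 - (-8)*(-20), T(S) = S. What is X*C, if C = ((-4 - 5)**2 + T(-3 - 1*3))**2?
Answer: 2317500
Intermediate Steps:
C = 5625 (C = ((-4 - 5)**2 + (-3 - 1*3))**2 = ((-9)**2 + (-3 - 3))**2 = (81 - 6)**2 = 75**2 = 5625)
X = 412 (X = 572 - 1*160 = 572 - 160 = 412)
X*C = 412*5625 = 2317500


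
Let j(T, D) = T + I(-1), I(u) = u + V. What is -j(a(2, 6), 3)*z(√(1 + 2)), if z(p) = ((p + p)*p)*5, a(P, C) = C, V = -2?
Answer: -90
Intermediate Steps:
I(u) = -2 + u (I(u) = u - 2 = -2 + u)
z(p) = 10*p² (z(p) = ((2*p)*p)*5 = (2*p²)*5 = 10*p²)
j(T, D) = -3 + T (j(T, D) = T + (-2 - 1) = T - 3 = -3 + T)
-j(a(2, 6), 3)*z(√(1 + 2)) = -(-3 + 6)*10*(√(1 + 2))² = -3*10*(√3)² = -3*10*3 = -3*30 = -1*90 = -90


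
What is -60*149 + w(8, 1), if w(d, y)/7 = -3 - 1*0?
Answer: -8961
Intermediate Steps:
w(d, y) = -21 (w(d, y) = 7*(-3 - 1*0) = 7*(-3 + 0) = 7*(-3) = -21)
-60*149 + w(8, 1) = -60*149 - 21 = -8940 - 21 = -8961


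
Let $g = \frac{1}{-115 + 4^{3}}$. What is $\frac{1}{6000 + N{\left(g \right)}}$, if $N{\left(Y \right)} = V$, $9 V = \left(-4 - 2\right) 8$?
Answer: $\frac{3}{17984} \approx 0.00016682$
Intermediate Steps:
$g = - \frac{1}{51}$ ($g = \frac{1}{-115 + 64} = \frac{1}{-51} = - \frac{1}{51} \approx -0.019608$)
$V = - \frac{16}{3}$ ($V = \frac{\left(-4 - 2\right) 8}{9} = \frac{\left(-6\right) 8}{9} = \frac{1}{9} \left(-48\right) = - \frac{16}{3} \approx -5.3333$)
$N{\left(Y \right)} = - \frac{16}{3}$
$\frac{1}{6000 + N{\left(g \right)}} = \frac{1}{6000 - \frac{16}{3}} = \frac{1}{\frac{17984}{3}} = \frac{3}{17984}$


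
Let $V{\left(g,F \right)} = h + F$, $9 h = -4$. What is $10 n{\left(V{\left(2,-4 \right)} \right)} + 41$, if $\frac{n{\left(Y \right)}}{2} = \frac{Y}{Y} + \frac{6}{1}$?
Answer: $181$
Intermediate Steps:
$h = - \frac{4}{9}$ ($h = \frac{1}{9} \left(-4\right) = - \frac{4}{9} \approx -0.44444$)
$V{\left(g,F \right)} = - \frac{4}{9} + F$
$n{\left(Y \right)} = 14$ ($n{\left(Y \right)} = 2 \left(\frac{Y}{Y} + \frac{6}{1}\right) = 2 \left(1 + 6 \cdot 1\right) = 2 \left(1 + 6\right) = 2 \cdot 7 = 14$)
$10 n{\left(V{\left(2,-4 \right)} \right)} + 41 = 10 \cdot 14 + 41 = 140 + 41 = 181$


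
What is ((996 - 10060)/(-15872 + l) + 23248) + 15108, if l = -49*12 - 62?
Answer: 28805768/751 ≈ 38357.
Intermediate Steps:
l = -650 (l = -588 - 62 = -650)
((996 - 10060)/(-15872 + l) + 23248) + 15108 = ((996 - 10060)/(-15872 - 650) + 23248) + 15108 = (-9064/(-16522) + 23248) + 15108 = (-9064*(-1/16522) + 23248) + 15108 = (412/751 + 23248) + 15108 = 17459660/751 + 15108 = 28805768/751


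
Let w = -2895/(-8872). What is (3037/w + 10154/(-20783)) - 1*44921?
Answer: -2142798906103/60166785 ≈ -35614.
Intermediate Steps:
w = 2895/8872 (w = -2895*(-1/8872) = 2895/8872 ≈ 0.32631)
(3037/w + 10154/(-20783)) - 1*44921 = (3037/(2895/8872) + 10154/(-20783)) - 1*44921 = (3037*(8872/2895) + 10154*(-1/20783)) - 44921 = (26944264/2895 - 10154/20783) - 44921 = 559953242882/60166785 - 44921 = -2142798906103/60166785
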